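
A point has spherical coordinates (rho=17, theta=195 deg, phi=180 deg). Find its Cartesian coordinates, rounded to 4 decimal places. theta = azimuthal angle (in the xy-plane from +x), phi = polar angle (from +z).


x = 17 * sin(180) * cos(195) = 0
y = 17 * sin(180) * sin(195) = 0
z = 17 * cos(180) = -17

(0, 0, -17)


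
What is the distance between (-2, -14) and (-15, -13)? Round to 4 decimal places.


d = sqrt((-15--2)^2 + (-13--14)^2) = 13.0384

13.0384


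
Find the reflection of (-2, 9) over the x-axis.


Reflection across x-axis: (x, y) -> (x, -y)
(-2, 9) -> (-2, -9)

(-2, -9)


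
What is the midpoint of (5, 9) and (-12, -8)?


Midpoint = ((5+-12)/2, (9+-8)/2) = (-3.5, 0.5)

(-3.5, 0.5)


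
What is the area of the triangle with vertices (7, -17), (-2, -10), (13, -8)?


Area = |x1(y2-y3) + x2(y3-y1) + x3(y1-y2)| / 2
= |7*(-10--8) + -2*(-8--17) + 13*(-17--10)| / 2
= 61.5

61.5


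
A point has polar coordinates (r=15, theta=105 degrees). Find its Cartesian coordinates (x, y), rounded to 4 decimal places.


x = 15 * cos(105) = -3.8823
y = 15 * sin(105) = 14.4889

(-3.8823, 14.4889)


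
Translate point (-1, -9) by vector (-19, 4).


Translation: (x+dx, y+dy) = (-1+-19, -9+4) = (-20, -5)

(-20, -5)


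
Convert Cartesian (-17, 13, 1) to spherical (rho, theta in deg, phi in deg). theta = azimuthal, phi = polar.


rho = sqrt((-17)^2 + 13^2 + 1^2) = 21.4243
theta = atan2(13, -17) = 142.5946 deg
phi = acos(1/21.4243) = 87.3247 deg

rho = 21.4243, theta = 142.5946 deg, phi = 87.3247 deg


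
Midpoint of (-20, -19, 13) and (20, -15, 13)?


Midpoint = ((-20+20)/2, (-19+-15)/2, (13+13)/2) = (0, -17, 13)

(0, -17, 13)


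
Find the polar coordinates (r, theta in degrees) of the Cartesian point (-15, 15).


r = sqrt((-15)^2 + 15^2) = 21.2132
theta = atan2(15, -15) = 135 degrees

r = 21.2132, theta = 135 degrees


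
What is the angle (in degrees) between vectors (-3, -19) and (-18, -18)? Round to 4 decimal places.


dot = -3*-18 + -19*-18 = 396
|u| = 19.2354, |v| = 25.4558
cos(angle) = 0.8087
angle = 36.0274 degrees

36.0274 degrees


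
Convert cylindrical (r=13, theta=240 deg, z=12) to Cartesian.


x = 13 * cos(240) = -6.5
y = 13 * sin(240) = -11.2583
z = 12

(-6.5, -11.2583, 12)


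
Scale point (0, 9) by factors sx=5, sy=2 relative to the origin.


Scaling: (x*sx, y*sy) = (0*5, 9*2) = (0, 18)

(0, 18)


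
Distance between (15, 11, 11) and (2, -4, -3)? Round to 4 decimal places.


d = sqrt((2-15)^2 + (-4-11)^2 + (-3-11)^2) = 24.2899

24.2899


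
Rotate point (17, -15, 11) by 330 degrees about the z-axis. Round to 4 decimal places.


x' = 17*cos(330) - -15*sin(330) = 7.2224
y' = 17*sin(330) + -15*cos(330) = -21.4904
z' = 11

(7.2224, -21.4904, 11)


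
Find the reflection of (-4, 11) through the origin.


Reflection through origin: (x, y) -> (-x, -y)
(-4, 11) -> (4, -11)

(4, -11)


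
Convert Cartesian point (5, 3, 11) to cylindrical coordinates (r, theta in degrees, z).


r = sqrt(5^2 + 3^2) = 5.831
theta = atan2(3, 5) = 30.9638 deg
z = 11

r = 5.831, theta = 30.9638 deg, z = 11


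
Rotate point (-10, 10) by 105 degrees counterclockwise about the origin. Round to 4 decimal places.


x' = -10*cos(105) - 10*sin(105) = -7.0711
y' = -10*sin(105) + 10*cos(105) = -12.2474

(-7.0711, -12.2474)


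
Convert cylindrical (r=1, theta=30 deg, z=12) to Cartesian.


x = 1 * cos(30) = 0.866
y = 1 * sin(30) = 0.5
z = 12

(0.866, 0.5, 12)


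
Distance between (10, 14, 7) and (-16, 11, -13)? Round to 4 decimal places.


d = sqrt((-16-10)^2 + (11-14)^2 + (-13-7)^2) = 32.9393

32.9393


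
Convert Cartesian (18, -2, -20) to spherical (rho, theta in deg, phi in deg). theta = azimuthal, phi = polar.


rho = sqrt(18^2 + (-2)^2 + (-20)^2) = 26.9815
theta = atan2(-2, 18) = 353.6598 deg
phi = acos(-20/26.9815) = 137.8379 deg

rho = 26.9815, theta = 353.6598 deg, phi = 137.8379 deg


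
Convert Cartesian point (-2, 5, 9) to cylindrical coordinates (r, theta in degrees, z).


r = sqrt((-2)^2 + 5^2) = 5.3852
theta = atan2(5, -2) = 111.8014 deg
z = 9

r = 5.3852, theta = 111.8014 deg, z = 9


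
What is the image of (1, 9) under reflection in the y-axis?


Reflection across y-axis: (x, y) -> (-x, y)
(1, 9) -> (-1, 9)

(-1, 9)


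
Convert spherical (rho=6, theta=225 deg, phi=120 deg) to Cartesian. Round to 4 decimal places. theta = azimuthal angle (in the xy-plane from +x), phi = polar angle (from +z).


x = 6 * sin(120) * cos(225) = -3.6742
y = 6 * sin(120) * sin(225) = -3.6742
z = 6 * cos(120) = -3

(-3.6742, -3.6742, -3)


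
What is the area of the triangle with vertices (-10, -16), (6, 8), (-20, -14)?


Area = |x1(y2-y3) + x2(y3-y1) + x3(y1-y2)| / 2
= |-10*(8--14) + 6*(-14--16) + -20*(-16-8)| / 2
= 136

136


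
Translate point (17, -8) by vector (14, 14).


Translation: (x+dx, y+dy) = (17+14, -8+14) = (31, 6)

(31, 6)


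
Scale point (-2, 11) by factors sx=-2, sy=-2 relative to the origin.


Scaling: (x*sx, y*sy) = (-2*-2, 11*-2) = (4, -22)

(4, -22)


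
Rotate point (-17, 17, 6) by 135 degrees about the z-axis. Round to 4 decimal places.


x' = -17*cos(135) - 17*sin(135) = 0
y' = -17*sin(135) + 17*cos(135) = -24.0416
z' = 6

(0, -24.0416, 6)


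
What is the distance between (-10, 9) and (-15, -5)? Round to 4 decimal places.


d = sqrt((-15--10)^2 + (-5-9)^2) = 14.8661

14.8661


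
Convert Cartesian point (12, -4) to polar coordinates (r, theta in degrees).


r = sqrt(12^2 + (-4)^2) = 12.6491
theta = atan2(-4, 12) = 341.5651 degrees

r = 12.6491, theta = 341.5651 degrees


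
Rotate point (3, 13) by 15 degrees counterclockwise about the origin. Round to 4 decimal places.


x' = 3*cos(15) - 13*sin(15) = -0.4669
y' = 3*sin(15) + 13*cos(15) = 13.3335

(-0.4669, 13.3335)


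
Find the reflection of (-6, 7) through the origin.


Reflection through origin: (x, y) -> (-x, -y)
(-6, 7) -> (6, -7)

(6, -7)


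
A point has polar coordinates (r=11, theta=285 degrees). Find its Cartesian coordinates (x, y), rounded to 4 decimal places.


x = 11 * cos(285) = 2.847
y = 11 * sin(285) = -10.6252

(2.847, -10.6252)


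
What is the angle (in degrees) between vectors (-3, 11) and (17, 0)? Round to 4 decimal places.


dot = -3*17 + 11*0 = -51
|u| = 11.4018, |v| = 17
cos(angle) = -0.2631
angle = 105.2551 degrees

105.2551 degrees


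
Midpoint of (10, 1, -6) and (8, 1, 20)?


Midpoint = ((10+8)/2, (1+1)/2, (-6+20)/2) = (9, 1, 7)

(9, 1, 7)


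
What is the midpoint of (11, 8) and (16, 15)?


Midpoint = ((11+16)/2, (8+15)/2) = (13.5, 11.5)

(13.5, 11.5)


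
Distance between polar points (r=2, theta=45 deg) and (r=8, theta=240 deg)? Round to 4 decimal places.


d = sqrt(r1^2 + r2^2 - 2*r1*r2*cos(t2-t1))
d = sqrt(2^2 + 8^2 - 2*2*8*cos(240-45)) = 9.9453

9.9453


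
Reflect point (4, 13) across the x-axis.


Reflection across x-axis: (x, y) -> (x, -y)
(4, 13) -> (4, -13)

(4, -13)


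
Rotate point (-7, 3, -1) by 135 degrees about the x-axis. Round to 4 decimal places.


x' = -7
y' = 3*cos(135) - -1*sin(135) = -1.4142
z' = 3*sin(135) + -1*cos(135) = 2.8284

(-7, -1.4142, 2.8284)


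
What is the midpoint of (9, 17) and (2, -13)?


Midpoint = ((9+2)/2, (17+-13)/2) = (5.5, 2)

(5.5, 2)


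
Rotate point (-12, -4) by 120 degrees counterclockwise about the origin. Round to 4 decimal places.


x' = -12*cos(120) - -4*sin(120) = 9.4641
y' = -12*sin(120) + -4*cos(120) = -8.3923

(9.4641, -8.3923)


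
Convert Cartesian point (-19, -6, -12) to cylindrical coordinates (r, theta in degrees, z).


r = sqrt((-19)^2 + (-6)^2) = 19.9249
theta = atan2(-6, -19) = 197.5256 deg
z = -12

r = 19.9249, theta = 197.5256 deg, z = -12


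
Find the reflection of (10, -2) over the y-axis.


Reflection across y-axis: (x, y) -> (-x, y)
(10, -2) -> (-10, -2)

(-10, -2)


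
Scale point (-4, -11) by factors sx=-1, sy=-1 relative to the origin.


Scaling: (x*sx, y*sy) = (-4*-1, -11*-1) = (4, 11)

(4, 11)


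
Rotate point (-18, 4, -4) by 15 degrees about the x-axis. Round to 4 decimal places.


x' = -18
y' = 4*cos(15) - -4*sin(15) = 4.899
z' = 4*sin(15) + -4*cos(15) = -2.8284

(-18, 4.899, -2.8284)


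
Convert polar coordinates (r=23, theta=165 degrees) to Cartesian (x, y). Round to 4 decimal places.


x = 23 * cos(165) = -22.2163
y = 23 * sin(165) = 5.9528

(-22.2163, 5.9528)


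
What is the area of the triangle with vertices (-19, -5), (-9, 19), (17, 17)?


Area = |x1(y2-y3) + x2(y3-y1) + x3(y1-y2)| / 2
= |-19*(19-17) + -9*(17--5) + 17*(-5-19)| / 2
= 322

322


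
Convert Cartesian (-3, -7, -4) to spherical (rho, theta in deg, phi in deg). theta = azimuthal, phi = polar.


rho = sqrt((-3)^2 + (-7)^2 + (-4)^2) = 8.6023
theta = atan2(-7, -3) = 246.8014 deg
phi = acos(-4/8.6023) = 117.7096 deg

rho = 8.6023, theta = 246.8014 deg, phi = 117.7096 deg


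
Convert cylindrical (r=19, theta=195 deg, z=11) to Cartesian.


x = 19 * cos(195) = -18.3526
y = 19 * sin(195) = -4.9176
z = 11

(-18.3526, -4.9176, 11)


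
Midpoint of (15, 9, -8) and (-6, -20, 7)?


Midpoint = ((15+-6)/2, (9+-20)/2, (-8+7)/2) = (4.5, -5.5, -0.5)

(4.5, -5.5, -0.5)


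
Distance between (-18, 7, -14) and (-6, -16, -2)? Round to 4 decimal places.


d = sqrt((-6--18)^2 + (-16-7)^2 + (-2--14)^2) = 28.5832

28.5832


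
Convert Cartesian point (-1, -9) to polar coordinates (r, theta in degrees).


r = sqrt((-1)^2 + (-9)^2) = 9.0554
theta = atan2(-9, -1) = 263.6598 degrees

r = 9.0554, theta = 263.6598 degrees


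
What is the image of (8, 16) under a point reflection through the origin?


Reflection through origin: (x, y) -> (-x, -y)
(8, 16) -> (-8, -16)

(-8, -16)


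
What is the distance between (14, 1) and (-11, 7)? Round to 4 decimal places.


d = sqrt((-11-14)^2 + (7-1)^2) = 25.7099

25.7099


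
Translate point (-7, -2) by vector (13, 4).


Translation: (x+dx, y+dy) = (-7+13, -2+4) = (6, 2)

(6, 2)


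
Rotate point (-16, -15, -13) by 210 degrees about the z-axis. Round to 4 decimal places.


x' = -16*cos(210) - -15*sin(210) = 6.3564
y' = -16*sin(210) + -15*cos(210) = 20.9904
z' = -13

(6.3564, 20.9904, -13)


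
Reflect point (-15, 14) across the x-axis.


Reflection across x-axis: (x, y) -> (x, -y)
(-15, 14) -> (-15, -14)

(-15, -14)


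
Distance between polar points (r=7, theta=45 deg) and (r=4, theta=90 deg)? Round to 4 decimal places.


d = sqrt(r1^2 + r2^2 - 2*r1*r2*cos(t2-t1))
d = sqrt(7^2 + 4^2 - 2*7*4*cos(90-45)) = 5.04

5.04


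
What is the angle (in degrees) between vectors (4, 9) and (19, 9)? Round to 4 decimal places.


dot = 4*19 + 9*9 = 157
|u| = 9.8489, |v| = 21.0238
cos(angle) = 0.7582
angle = 40.6913 degrees

40.6913 degrees


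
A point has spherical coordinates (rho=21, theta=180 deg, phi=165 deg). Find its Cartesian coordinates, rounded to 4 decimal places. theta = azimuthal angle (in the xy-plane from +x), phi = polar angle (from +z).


x = 21 * sin(165) * cos(180) = -5.4352
y = 21 * sin(165) * sin(180) = 0
z = 21 * cos(165) = -20.2844

(-5.4352, 0, -20.2844)


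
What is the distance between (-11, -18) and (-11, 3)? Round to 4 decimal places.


d = sqrt((-11--11)^2 + (3--18)^2) = 21

21


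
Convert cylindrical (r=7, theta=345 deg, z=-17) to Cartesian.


x = 7 * cos(345) = 6.7615
y = 7 * sin(345) = -1.8117
z = -17

(6.7615, -1.8117, -17)


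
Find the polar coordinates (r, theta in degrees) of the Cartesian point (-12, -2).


r = sqrt((-12)^2 + (-2)^2) = 12.1655
theta = atan2(-2, -12) = 189.4623 degrees

r = 12.1655, theta = 189.4623 degrees


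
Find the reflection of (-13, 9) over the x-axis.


Reflection across x-axis: (x, y) -> (x, -y)
(-13, 9) -> (-13, -9)

(-13, -9)


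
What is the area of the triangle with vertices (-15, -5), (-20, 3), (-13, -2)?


Area = |x1(y2-y3) + x2(y3-y1) + x3(y1-y2)| / 2
= |-15*(3--2) + -20*(-2--5) + -13*(-5-3)| / 2
= 15.5

15.5


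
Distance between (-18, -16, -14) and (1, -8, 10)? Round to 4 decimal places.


d = sqrt((1--18)^2 + (-8--16)^2 + (10--14)^2) = 31.6386

31.6386


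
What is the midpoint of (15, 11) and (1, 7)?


Midpoint = ((15+1)/2, (11+7)/2) = (8, 9)

(8, 9)


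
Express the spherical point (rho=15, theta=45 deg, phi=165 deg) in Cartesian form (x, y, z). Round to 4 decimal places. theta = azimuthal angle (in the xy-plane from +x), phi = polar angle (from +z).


x = 15 * sin(165) * cos(45) = 2.7452
y = 15 * sin(165) * sin(45) = 2.7452
z = 15 * cos(165) = -14.4889

(2.7452, 2.7452, -14.4889)


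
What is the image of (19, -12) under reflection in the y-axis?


Reflection across y-axis: (x, y) -> (-x, y)
(19, -12) -> (-19, -12)

(-19, -12)


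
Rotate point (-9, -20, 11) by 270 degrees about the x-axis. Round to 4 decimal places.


x' = -9
y' = -20*cos(270) - 11*sin(270) = 11
z' = -20*sin(270) + 11*cos(270) = 20

(-9, 11, 20)


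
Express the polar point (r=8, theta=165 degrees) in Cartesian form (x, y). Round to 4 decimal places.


x = 8 * cos(165) = -7.7274
y = 8 * sin(165) = 2.0706

(-7.7274, 2.0706)


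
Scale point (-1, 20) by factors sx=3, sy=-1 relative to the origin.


Scaling: (x*sx, y*sy) = (-1*3, 20*-1) = (-3, -20)

(-3, -20)


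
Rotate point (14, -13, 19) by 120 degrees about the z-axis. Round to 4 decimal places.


x' = 14*cos(120) - -13*sin(120) = 4.2583
y' = 14*sin(120) + -13*cos(120) = 18.6244
z' = 19

(4.2583, 18.6244, 19)


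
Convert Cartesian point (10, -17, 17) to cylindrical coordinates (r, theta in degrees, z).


r = sqrt(10^2 + (-17)^2) = 19.7231
theta = atan2(-17, 10) = 300.4655 deg
z = 17

r = 19.7231, theta = 300.4655 deg, z = 17


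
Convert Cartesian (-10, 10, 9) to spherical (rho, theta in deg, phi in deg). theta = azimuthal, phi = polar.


rho = sqrt((-10)^2 + 10^2 + 9^2) = 16.7631
theta = atan2(10, -10) = 135 deg
phi = acos(9/16.7631) = 57.5275 deg

rho = 16.7631, theta = 135 deg, phi = 57.5275 deg


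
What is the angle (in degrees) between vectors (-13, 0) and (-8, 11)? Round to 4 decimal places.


dot = -13*-8 + 0*11 = 104
|u| = 13, |v| = 13.6015
cos(angle) = 0.5882
angle = 53.9726 degrees

53.9726 degrees


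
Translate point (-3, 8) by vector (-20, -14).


Translation: (x+dx, y+dy) = (-3+-20, 8+-14) = (-23, -6)

(-23, -6)


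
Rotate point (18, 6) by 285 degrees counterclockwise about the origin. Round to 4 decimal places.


x' = 18*cos(285) - 6*sin(285) = 10.4543
y' = 18*sin(285) + 6*cos(285) = -15.8338

(10.4543, -15.8338)


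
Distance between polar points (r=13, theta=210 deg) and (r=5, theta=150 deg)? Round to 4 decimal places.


d = sqrt(r1^2 + r2^2 - 2*r1*r2*cos(t2-t1))
d = sqrt(13^2 + 5^2 - 2*13*5*cos(150-210)) = 11.3578

11.3578


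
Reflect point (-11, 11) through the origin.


Reflection through origin: (x, y) -> (-x, -y)
(-11, 11) -> (11, -11)

(11, -11)


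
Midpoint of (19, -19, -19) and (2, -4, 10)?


Midpoint = ((19+2)/2, (-19+-4)/2, (-19+10)/2) = (10.5, -11.5, -4.5)

(10.5, -11.5, -4.5)


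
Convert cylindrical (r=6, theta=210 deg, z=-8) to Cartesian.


x = 6 * cos(210) = -5.1962
y = 6 * sin(210) = -3
z = -8

(-5.1962, -3, -8)


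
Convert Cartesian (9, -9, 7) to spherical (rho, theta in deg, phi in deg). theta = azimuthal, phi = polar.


rho = sqrt(9^2 + (-9)^2 + 7^2) = 14.5258
theta = atan2(-9, 9) = 315 deg
phi = acos(7/14.5258) = 61.1904 deg

rho = 14.5258, theta = 315 deg, phi = 61.1904 deg


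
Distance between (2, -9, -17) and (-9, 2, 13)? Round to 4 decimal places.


d = sqrt((-9-2)^2 + (2--9)^2 + (13--17)^2) = 33.7935

33.7935


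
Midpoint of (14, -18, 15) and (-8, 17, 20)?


Midpoint = ((14+-8)/2, (-18+17)/2, (15+20)/2) = (3, -0.5, 17.5)

(3, -0.5, 17.5)


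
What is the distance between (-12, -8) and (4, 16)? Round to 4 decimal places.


d = sqrt((4--12)^2 + (16--8)^2) = 28.8444

28.8444


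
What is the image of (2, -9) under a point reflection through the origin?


Reflection through origin: (x, y) -> (-x, -y)
(2, -9) -> (-2, 9)

(-2, 9)


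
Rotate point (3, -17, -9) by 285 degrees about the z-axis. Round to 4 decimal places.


x' = 3*cos(285) - -17*sin(285) = -15.6443
y' = 3*sin(285) + -17*cos(285) = -7.2977
z' = -9

(-15.6443, -7.2977, -9)


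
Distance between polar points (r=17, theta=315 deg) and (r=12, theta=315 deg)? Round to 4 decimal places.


d = sqrt(r1^2 + r2^2 - 2*r1*r2*cos(t2-t1))
d = sqrt(17^2 + 12^2 - 2*17*12*cos(315-315)) = 5

5


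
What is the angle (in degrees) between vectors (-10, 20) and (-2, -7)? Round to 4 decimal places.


dot = -10*-2 + 20*-7 = -120
|u| = 22.3607, |v| = 7.2801
cos(angle) = -0.7372
angle = 137.4896 degrees

137.4896 degrees


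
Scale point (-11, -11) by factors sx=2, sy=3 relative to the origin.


Scaling: (x*sx, y*sy) = (-11*2, -11*3) = (-22, -33)

(-22, -33)


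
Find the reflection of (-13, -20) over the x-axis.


Reflection across x-axis: (x, y) -> (x, -y)
(-13, -20) -> (-13, 20)

(-13, 20)


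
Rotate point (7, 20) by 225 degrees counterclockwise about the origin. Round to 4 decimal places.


x' = 7*cos(225) - 20*sin(225) = 9.1924
y' = 7*sin(225) + 20*cos(225) = -19.0919

(9.1924, -19.0919)


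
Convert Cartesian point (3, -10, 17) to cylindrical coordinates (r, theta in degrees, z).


r = sqrt(3^2 + (-10)^2) = 10.4403
theta = atan2(-10, 3) = 286.6992 deg
z = 17

r = 10.4403, theta = 286.6992 deg, z = 17


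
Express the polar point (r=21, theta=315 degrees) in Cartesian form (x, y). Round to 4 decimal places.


x = 21 * cos(315) = 14.8492
y = 21 * sin(315) = -14.8492

(14.8492, -14.8492)


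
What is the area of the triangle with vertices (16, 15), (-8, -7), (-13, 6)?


Area = |x1(y2-y3) + x2(y3-y1) + x3(y1-y2)| / 2
= |16*(-7-6) + -8*(6-15) + -13*(15--7)| / 2
= 211

211


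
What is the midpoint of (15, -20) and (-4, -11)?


Midpoint = ((15+-4)/2, (-20+-11)/2) = (5.5, -15.5)

(5.5, -15.5)


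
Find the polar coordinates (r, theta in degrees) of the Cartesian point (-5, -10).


r = sqrt((-5)^2 + (-10)^2) = 11.1803
theta = atan2(-10, -5) = 243.4349 degrees

r = 11.1803, theta = 243.4349 degrees


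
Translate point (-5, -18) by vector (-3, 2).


Translation: (x+dx, y+dy) = (-5+-3, -18+2) = (-8, -16)

(-8, -16)


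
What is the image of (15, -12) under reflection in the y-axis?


Reflection across y-axis: (x, y) -> (-x, y)
(15, -12) -> (-15, -12)

(-15, -12)


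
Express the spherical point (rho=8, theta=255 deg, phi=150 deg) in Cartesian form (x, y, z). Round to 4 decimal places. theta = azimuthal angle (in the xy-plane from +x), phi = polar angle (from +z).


x = 8 * sin(150) * cos(255) = -1.0353
y = 8 * sin(150) * sin(255) = -3.8637
z = 8 * cos(150) = -6.9282

(-1.0353, -3.8637, -6.9282)


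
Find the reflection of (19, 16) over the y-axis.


Reflection across y-axis: (x, y) -> (-x, y)
(19, 16) -> (-19, 16)

(-19, 16)


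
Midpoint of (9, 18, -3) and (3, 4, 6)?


Midpoint = ((9+3)/2, (18+4)/2, (-3+6)/2) = (6, 11, 1.5)

(6, 11, 1.5)


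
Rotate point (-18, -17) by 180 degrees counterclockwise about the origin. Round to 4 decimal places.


x' = -18*cos(180) - -17*sin(180) = 18
y' = -18*sin(180) + -17*cos(180) = 17

(18, 17)


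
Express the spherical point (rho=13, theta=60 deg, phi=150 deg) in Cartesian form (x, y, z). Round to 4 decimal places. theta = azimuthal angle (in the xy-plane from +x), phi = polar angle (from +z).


x = 13 * sin(150) * cos(60) = 3.25
y = 13 * sin(150) * sin(60) = 5.6292
z = 13 * cos(150) = -11.2583

(3.25, 5.6292, -11.2583)


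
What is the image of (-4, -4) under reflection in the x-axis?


Reflection across x-axis: (x, y) -> (x, -y)
(-4, -4) -> (-4, 4)

(-4, 4)


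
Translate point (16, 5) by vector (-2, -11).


Translation: (x+dx, y+dy) = (16+-2, 5+-11) = (14, -6)

(14, -6)


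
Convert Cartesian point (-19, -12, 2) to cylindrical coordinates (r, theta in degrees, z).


r = sqrt((-19)^2 + (-12)^2) = 22.4722
theta = atan2(-12, -19) = 212.2756 deg
z = 2

r = 22.4722, theta = 212.2756 deg, z = 2


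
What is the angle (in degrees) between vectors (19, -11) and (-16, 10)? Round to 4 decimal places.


dot = 19*-16 + -11*10 = -414
|u| = 21.9545, |v| = 18.868
cos(angle) = -0.9994
angle = 178.0632 degrees

178.0632 degrees


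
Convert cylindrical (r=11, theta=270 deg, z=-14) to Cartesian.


x = 11 * cos(270) = 0
y = 11 * sin(270) = -11
z = -14

(0, -11, -14)


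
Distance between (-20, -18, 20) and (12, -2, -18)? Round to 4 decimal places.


d = sqrt((12--20)^2 + (-2--18)^2 + (-18-20)^2) = 52.192

52.192


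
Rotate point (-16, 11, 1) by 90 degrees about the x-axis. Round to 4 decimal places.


x' = -16
y' = 11*cos(90) - 1*sin(90) = -1
z' = 11*sin(90) + 1*cos(90) = 11

(-16, -1, 11)


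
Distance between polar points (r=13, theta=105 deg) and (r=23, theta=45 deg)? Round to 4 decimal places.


d = sqrt(r1^2 + r2^2 - 2*r1*r2*cos(t2-t1))
d = sqrt(13^2 + 23^2 - 2*13*23*cos(45-105)) = 19.975

19.975


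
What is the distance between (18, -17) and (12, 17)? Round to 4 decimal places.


d = sqrt((12-18)^2 + (17--17)^2) = 34.5254

34.5254


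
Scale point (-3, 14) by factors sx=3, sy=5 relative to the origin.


Scaling: (x*sx, y*sy) = (-3*3, 14*5) = (-9, 70)

(-9, 70)


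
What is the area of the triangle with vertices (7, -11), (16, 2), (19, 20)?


Area = |x1(y2-y3) + x2(y3-y1) + x3(y1-y2)| / 2
= |7*(2-20) + 16*(20--11) + 19*(-11-2)| / 2
= 61.5

61.5


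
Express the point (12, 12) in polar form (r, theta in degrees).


r = sqrt(12^2 + 12^2) = 16.9706
theta = atan2(12, 12) = 45 degrees

r = 16.9706, theta = 45 degrees


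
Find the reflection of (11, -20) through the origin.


Reflection through origin: (x, y) -> (-x, -y)
(11, -20) -> (-11, 20)

(-11, 20)


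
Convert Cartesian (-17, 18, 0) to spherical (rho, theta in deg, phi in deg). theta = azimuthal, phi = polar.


rho = sqrt((-17)^2 + 18^2 + 0^2) = 24.7588
theta = atan2(18, -17) = 133.3634 deg
phi = acos(0/24.7588) = 90 deg

rho = 24.7588, theta = 133.3634 deg, phi = 90 deg


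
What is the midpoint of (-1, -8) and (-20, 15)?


Midpoint = ((-1+-20)/2, (-8+15)/2) = (-10.5, 3.5)

(-10.5, 3.5)


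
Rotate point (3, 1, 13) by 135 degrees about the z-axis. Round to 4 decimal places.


x' = 3*cos(135) - 1*sin(135) = -2.8284
y' = 3*sin(135) + 1*cos(135) = 1.4142
z' = 13

(-2.8284, 1.4142, 13)


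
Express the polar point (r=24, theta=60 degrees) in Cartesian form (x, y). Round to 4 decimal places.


x = 24 * cos(60) = 12
y = 24 * sin(60) = 20.7846

(12, 20.7846)


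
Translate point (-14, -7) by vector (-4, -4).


Translation: (x+dx, y+dy) = (-14+-4, -7+-4) = (-18, -11)

(-18, -11)


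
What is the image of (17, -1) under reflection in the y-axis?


Reflection across y-axis: (x, y) -> (-x, y)
(17, -1) -> (-17, -1)

(-17, -1)


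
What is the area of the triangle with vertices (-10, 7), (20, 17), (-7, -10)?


Area = |x1(y2-y3) + x2(y3-y1) + x3(y1-y2)| / 2
= |-10*(17--10) + 20*(-10-7) + -7*(7-17)| / 2
= 270

270


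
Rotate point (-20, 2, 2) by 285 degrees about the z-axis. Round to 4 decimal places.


x' = -20*cos(285) - 2*sin(285) = -3.2445
y' = -20*sin(285) + 2*cos(285) = 19.8362
z' = 2

(-3.2445, 19.8362, 2)


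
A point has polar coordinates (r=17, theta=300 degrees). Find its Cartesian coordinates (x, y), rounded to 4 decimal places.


x = 17 * cos(300) = 8.5
y = 17 * sin(300) = -14.7224

(8.5, -14.7224)


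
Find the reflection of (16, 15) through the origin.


Reflection through origin: (x, y) -> (-x, -y)
(16, 15) -> (-16, -15)

(-16, -15)


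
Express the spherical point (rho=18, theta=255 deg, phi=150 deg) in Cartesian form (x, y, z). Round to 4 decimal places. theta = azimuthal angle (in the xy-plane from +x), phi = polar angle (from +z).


x = 18 * sin(150) * cos(255) = -2.3294
y = 18 * sin(150) * sin(255) = -8.6933
z = 18 * cos(150) = -15.5885

(-2.3294, -8.6933, -15.5885)


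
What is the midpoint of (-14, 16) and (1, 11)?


Midpoint = ((-14+1)/2, (16+11)/2) = (-6.5, 13.5)

(-6.5, 13.5)


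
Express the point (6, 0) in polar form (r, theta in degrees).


r = sqrt(6^2 + 0^2) = 6
theta = atan2(0, 6) = 0 degrees

r = 6, theta = 0 degrees


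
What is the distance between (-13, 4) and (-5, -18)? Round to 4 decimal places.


d = sqrt((-5--13)^2 + (-18-4)^2) = 23.4094

23.4094


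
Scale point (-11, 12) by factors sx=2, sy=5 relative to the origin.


Scaling: (x*sx, y*sy) = (-11*2, 12*5) = (-22, 60)

(-22, 60)


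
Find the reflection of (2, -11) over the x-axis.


Reflection across x-axis: (x, y) -> (x, -y)
(2, -11) -> (2, 11)

(2, 11)


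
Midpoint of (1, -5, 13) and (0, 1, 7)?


Midpoint = ((1+0)/2, (-5+1)/2, (13+7)/2) = (0.5, -2, 10)

(0.5, -2, 10)


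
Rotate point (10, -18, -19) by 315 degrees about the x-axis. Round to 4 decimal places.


x' = 10
y' = -18*cos(315) - -19*sin(315) = -26.163
z' = -18*sin(315) + -19*cos(315) = -0.7071

(10, -26.163, -0.7071)


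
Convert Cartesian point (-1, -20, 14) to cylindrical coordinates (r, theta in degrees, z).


r = sqrt((-1)^2 + (-20)^2) = 20.025
theta = atan2(-20, -1) = 267.1376 deg
z = 14

r = 20.025, theta = 267.1376 deg, z = 14


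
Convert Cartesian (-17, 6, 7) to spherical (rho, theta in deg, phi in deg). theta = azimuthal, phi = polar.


rho = sqrt((-17)^2 + 6^2 + 7^2) = 19.3391
theta = atan2(6, -17) = 160.56 deg
phi = acos(7/19.3391) = 68.7793 deg

rho = 19.3391, theta = 160.56 deg, phi = 68.7793 deg


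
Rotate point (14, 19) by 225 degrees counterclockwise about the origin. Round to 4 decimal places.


x' = 14*cos(225) - 19*sin(225) = 3.5355
y' = 14*sin(225) + 19*cos(225) = -23.3345

(3.5355, -23.3345)


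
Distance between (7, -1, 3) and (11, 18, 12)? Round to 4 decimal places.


d = sqrt((11-7)^2 + (18--1)^2 + (12-3)^2) = 21.4009

21.4009


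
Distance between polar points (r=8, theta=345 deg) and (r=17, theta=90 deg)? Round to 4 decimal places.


d = sqrt(r1^2 + r2^2 - 2*r1*r2*cos(t2-t1))
d = sqrt(8^2 + 17^2 - 2*8*17*cos(90-345)) = 20.5767

20.5767


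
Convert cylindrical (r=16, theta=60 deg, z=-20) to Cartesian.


x = 16 * cos(60) = 8
y = 16 * sin(60) = 13.8564
z = -20

(8, 13.8564, -20)


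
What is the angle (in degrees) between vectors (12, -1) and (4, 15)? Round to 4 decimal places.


dot = 12*4 + -1*15 = 33
|u| = 12.0416, |v| = 15.5242
cos(angle) = 0.1765
angle = 79.8322 degrees

79.8322 degrees


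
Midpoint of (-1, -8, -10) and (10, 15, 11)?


Midpoint = ((-1+10)/2, (-8+15)/2, (-10+11)/2) = (4.5, 3.5, 0.5)

(4.5, 3.5, 0.5)


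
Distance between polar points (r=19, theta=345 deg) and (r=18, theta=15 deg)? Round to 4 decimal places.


d = sqrt(r1^2 + r2^2 - 2*r1*r2*cos(t2-t1))
d = sqrt(19^2 + 18^2 - 2*19*18*cos(15-345)) = 9.6249

9.6249


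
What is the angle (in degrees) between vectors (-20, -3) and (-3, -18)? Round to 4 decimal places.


dot = -20*-3 + -3*-18 = 114
|u| = 20.2237, |v| = 18.2483
cos(angle) = 0.3089
angle = 72.0069 degrees

72.0069 degrees


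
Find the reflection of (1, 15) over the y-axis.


Reflection across y-axis: (x, y) -> (-x, y)
(1, 15) -> (-1, 15)

(-1, 15)


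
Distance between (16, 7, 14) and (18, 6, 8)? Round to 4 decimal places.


d = sqrt((18-16)^2 + (6-7)^2 + (8-14)^2) = 6.4031

6.4031


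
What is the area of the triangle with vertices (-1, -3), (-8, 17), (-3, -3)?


Area = |x1(y2-y3) + x2(y3-y1) + x3(y1-y2)| / 2
= |-1*(17--3) + -8*(-3--3) + -3*(-3-17)| / 2
= 20

20


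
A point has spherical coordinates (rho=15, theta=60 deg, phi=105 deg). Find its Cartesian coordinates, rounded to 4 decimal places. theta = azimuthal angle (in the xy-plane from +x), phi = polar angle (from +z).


x = 15 * sin(105) * cos(60) = 7.2444
y = 15 * sin(105) * sin(60) = 12.5477
z = 15 * cos(105) = -3.8823

(7.2444, 12.5477, -3.8823)


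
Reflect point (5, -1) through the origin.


Reflection through origin: (x, y) -> (-x, -y)
(5, -1) -> (-5, 1)

(-5, 1)


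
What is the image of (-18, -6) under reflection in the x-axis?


Reflection across x-axis: (x, y) -> (x, -y)
(-18, -6) -> (-18, 6)

(-18, 6)


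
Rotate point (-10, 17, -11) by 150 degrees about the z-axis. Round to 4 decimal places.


x' = -10*cos(150) - 17*sin(150) = 0.1603
y' = -10*sin(150) + 17*cos(150) = -19.7224
z' = -11

(0.1603, -19.7224, -11)


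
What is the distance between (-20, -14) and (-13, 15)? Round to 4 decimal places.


d = sqrt((-13--20)^2 + (15--14)^2) = 29.8329

29.8329


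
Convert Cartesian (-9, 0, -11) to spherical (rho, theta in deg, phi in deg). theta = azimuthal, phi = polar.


rho = sqrt((-9)^2 + 0^2 + (-11)^2) = 14.2127
theta = atan2(0, -9) = 180 deg
phi = acos(-11/14.2127) = 140.7106 deg

rho = 14.2127, theta = 180 deg, phi = 140.7106 deg


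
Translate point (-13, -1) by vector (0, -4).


Translation: (x+dx, y+dy) = (-13+0, -1+-4) = (-13, -5)

(-13, -5)


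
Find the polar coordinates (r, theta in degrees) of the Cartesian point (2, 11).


r = sqrt(2^2 + 11^2) = 11.1803
theta = atan2(11, 2) = 79.6952 degrees

r = 11.1803, theta = 79.6952 degrees


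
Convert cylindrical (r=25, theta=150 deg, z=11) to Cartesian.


x = 25 * cos(150) = -21.6506
y = 25 * sin(150) = 12.5
z = 11

(-21.6506, 12.5, 11)


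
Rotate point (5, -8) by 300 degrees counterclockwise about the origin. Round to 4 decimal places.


x' = 5*cos(300) - -8*sin(300) = -4.4282
y' = 5*sin(300) + -8*cos(300) = -8.3301

(-4.4282, -8.3301)


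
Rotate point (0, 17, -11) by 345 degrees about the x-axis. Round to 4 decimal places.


x' = 0
y' = 17*cos(345) - -11*sin(345) = 13.5737
z' = 17*sin(345) + -11*cos(345) = -15.0251

(0, 13.5737, -15.0251)


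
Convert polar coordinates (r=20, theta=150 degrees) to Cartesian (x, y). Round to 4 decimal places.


x = 20 * cos(150) = -17.3205
y = 20 * sin(150) = 10

(-17.3205, 10)


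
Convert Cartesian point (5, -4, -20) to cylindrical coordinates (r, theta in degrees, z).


r = sqrt(5^2 + (-4)^2) = 6.4031
theta = atan2(-4, 5) = 321.3402 deg
z = -20

r = 6.4031, theta = 321.3402 deg, z = -20


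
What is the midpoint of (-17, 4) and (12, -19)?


Midpoint = ((-17+12)/2, (4+-19)/2) = (-2.5, -7.5)

(-2.5, -7.5)


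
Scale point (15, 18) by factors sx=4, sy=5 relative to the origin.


Scaling: (x*sx, y*sy) = (15*4, 18*5) = (60, 90)

(60, 90)


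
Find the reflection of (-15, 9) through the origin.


Reflection through origin: (x, y) -> (-x, -y)
(-15, 9) -> (15, -9)

(15, -9)


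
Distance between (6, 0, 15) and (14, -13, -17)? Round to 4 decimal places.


d = sqrt((14-6)^2 + (-13-0)^2 + (-17-15)^2) = 35.4542

35.4542


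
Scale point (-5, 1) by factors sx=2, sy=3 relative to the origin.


Scaling: (x*sx, y*sy) = (-5*2, 1*3) = (-10, 3)

(-10, 3)


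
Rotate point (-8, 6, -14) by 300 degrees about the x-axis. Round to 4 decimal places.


x' = -8
y' = 6*cos(300) - -14*sin(300) = -9.1244
z' = 6*sin(300) + -14*cos(300) = -12.1962

(-8, -9.1244, -12.1962)


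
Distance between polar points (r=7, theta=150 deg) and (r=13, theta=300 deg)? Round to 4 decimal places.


d = sqrt(r1^2 + r2^2 - 2*r1*r2*cos(t2-t1))
d = sqrt(7^2 + 13^2 - 2*7*13*cos(300-150)) = 19.3808

19.3808


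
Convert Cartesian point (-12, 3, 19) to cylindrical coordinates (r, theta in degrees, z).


r = sqrt((-12)^2 + 3^2) = 12.3693
theta = atan2(3, -12) = 165.9638 deg
z = 19

r = 12.3693, theta = 165.9638 deg, z = 19


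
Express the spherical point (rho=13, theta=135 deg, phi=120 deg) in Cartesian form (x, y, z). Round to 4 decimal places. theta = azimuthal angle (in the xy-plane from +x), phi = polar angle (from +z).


x = 13 * sin(120) * cos(135) = -7.9608
y = 13 * sin(120) * sin(135) = 7.9608
z = 13 * cos(120) = -6.5

(-7.9608, 7.9608, -6.5)


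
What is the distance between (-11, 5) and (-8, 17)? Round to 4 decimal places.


d = sqrt((-8--11)^2 + (17-5)^2) = 12.3693

12.3693


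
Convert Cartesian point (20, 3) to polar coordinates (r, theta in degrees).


r = sqrt(20^2 + 3^2) = 20.2237
theta = atan2(3, 20) = 8.5308 degrees

r = 20.2237, theta = 8.5308 degrees


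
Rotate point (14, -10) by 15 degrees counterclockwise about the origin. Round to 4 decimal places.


x' = 14*cos(15) - -10*sin(15) = 16.1112
y' = 14*sin(15) + -10*cos(15) = -6.0358

(16.1112, -6.0358)


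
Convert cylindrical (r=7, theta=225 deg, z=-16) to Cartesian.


x = 7 * cos(225) = -4.9497
y = 7 * sin(225) = -4.9497
z = -16

(-4.9497, -4.9497, -16)


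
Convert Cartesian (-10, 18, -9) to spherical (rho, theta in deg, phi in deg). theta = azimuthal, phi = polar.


rho = sqrt((-10)^2 + 18^2 + (-9)^2) = 22.4722
theta = atan2(18, -10) = 119.0546 deg
phi = acos(-9/22.4722) = 113.6091 deg

rho = 22.4722, theta = 119.0546 deg, phi = 113.6091 deg


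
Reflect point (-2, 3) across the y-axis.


Reflection across y-axis: (x, y) -> (-x, y)
(-2, 3) -> (2, 3)

(2, 3)


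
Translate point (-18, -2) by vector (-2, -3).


Translation: (x+dx, y+dy) = (-18+-2, -2+-3) = (-20, -5)

(-20, -5)


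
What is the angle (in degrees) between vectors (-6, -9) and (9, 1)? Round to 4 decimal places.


dot = -6*9 + -9*1 = -63
|u| = 10.8167, |v| = 9.0554
cos(angle) = -0.6432
angle = 130.0303 degrees

130.0303 degrees


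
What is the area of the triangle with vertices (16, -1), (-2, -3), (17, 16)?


Area = |x1(y2-y3) + x2(y3-y1) + x3(y1-y2)| / 2
= |16*(-3-16) + -2*(16--1) + 17*(-1--3)| / 2
= 152

152


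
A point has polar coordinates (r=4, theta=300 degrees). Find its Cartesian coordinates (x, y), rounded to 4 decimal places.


x = 4 * cos(300) = 2
y = 4 * sin(300) = -3.4641

(2, -3.4641)


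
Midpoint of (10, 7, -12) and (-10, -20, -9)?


Midpoint = ((10+-10)/2, (7+-20)/2, (-12+-9)/2) = (0, -6.5, -10.5)

(0, -6.5, -10.5)


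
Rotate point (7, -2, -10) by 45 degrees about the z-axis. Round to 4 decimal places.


x' = 7*cos(45) - -2*sin(45) = 6.364
y' = 7*sin(45) + -2*cos(45) = 3.5355
z' = -10

(6.364, 3.5355, -10)


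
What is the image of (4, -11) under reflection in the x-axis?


Reflection across x-axis: (x, y) -> (x, -y)
(4, -11) -> (4, 11)

(4, 11)


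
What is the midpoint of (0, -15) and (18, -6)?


Midpoint = ((0+18)/2, (-15+-6)/2) = (9, -10.5)

(9, -10.5)


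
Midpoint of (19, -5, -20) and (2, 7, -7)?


Midpoint = ((19+2)/2, (-5+7)/2, (-20+-7)/2) = (10.5, 1, -13.5)

(10.5, 1, -13.5)


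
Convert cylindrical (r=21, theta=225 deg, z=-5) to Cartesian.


x = 21 * cos(225) = -14.8492
y = 21 * sin(225) = -14.8492
z = -5

(-14.8492, -14.8492, -5)


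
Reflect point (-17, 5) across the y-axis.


Reflection across y-axis: (x, y) -> (-x, y)
(-17, 5) -> (17, 5)

(17, 5)


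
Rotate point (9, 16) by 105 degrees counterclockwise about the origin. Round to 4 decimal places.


x' = 9*cos(105) - 16*sin(105) = -17.7842
y' = 9*sin(105) + 16*cos(105) = 4.5522

(-17.7842, 4.5522)


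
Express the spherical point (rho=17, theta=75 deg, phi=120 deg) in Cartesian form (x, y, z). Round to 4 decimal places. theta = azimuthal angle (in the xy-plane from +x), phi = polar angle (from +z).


x = 17 * sin(120) * cos(75) = 3.8104
y = 17 * sin(120) * sin(75) = 14.2208
z = 17 * cos(120) = -8.5

(3.8104, 14.2208, -8.5)


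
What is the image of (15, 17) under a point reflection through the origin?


Reflection through origin: (x, y) -> (-x, -y)
(15, 17) -> (-15, -17)

(-15, -17)


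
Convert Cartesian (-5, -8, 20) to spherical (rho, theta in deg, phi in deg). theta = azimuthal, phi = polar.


rho = sqrt((-5)^2 + (-8)^2 + 20^2) = 22.1133
theta = atan2(-8, -5) = 237.9946 deg
phi = acos(20/22.1133) = 25.2532 deg

rho = 22.1133, theta = 237.9946 deg, phi = 25.2532 deg


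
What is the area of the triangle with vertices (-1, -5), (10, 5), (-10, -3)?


Area = |x1(y2-y3) + x2(y3-y1) + x3(y1-y2)| / 2
= |-1*(5--3) + 10*(-3--5) + -10*(-5-5)| / 2
= 56

56


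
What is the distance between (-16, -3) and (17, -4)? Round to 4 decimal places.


d = sqrt((17--16)^2 + (-4--3)^2) = 33.0151

33.0151


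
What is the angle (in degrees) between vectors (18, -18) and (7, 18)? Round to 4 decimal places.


dot = 18*7 + -18*18 = -198
|u| = 25.4558, |v| = 19.3132
cos(angle) = -0.4027
angle = 113.7495 degrees

113.7495 degrees


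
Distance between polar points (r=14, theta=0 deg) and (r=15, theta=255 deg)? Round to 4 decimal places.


d = sqrt(r1^2 + r2^2 - 2*r1*r2*cos(t2-t1))
d = sqrt(14^2 + 15^2 - 2*14*15*cos(255-0)) = 23.0153

23.0153


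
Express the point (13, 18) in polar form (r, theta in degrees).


r = sqrt(13^2 + 18^2) = 22.2036
theta = atan2(18, 13) = 54.1623 degrees

r = 22.2036, theta = 54.1623 degrees


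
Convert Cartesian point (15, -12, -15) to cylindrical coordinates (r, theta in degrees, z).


r = sqrt(15^2 + (-12)^2) = 19.2094
theta = atan2(-12, 15) = 321.3402 deg
z = -15

r = 19.2094, theta = 321.3402 deg, z = -15


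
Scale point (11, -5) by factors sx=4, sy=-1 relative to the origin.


Scaling: (x*sx, y*sy) = (11*4, -5*-1) = (44, 5)

(44, 5)


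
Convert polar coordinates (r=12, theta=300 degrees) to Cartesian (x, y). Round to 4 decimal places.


x = 12 * cos(300) = 6
y = 12 * sin(300) = -10.3923

(6, -10.3923)


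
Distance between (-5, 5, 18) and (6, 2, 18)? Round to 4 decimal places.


d = sqrt((6--5)^2 + (2-5)^2 + (18-18)^2) = 11.4018

11.4018


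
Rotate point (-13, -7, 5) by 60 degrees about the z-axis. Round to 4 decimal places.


x' = -13*cos(60) - -7*sin(60) = -0.4378
y' = -13*sin(60) + -7*cos(60) = -14.7583
z' = 5

(-0.4378, -14.7583, 5)


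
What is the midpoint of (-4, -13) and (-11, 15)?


Midpoint = ((-4+-11)/2, (-13+15)/2) = (-7.5, 1)

(-7.5, 1)


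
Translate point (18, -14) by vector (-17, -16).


Translation: (x+dx, y+dy) = (18+-17, -14+-16) = (1, -30)

(1, -30)


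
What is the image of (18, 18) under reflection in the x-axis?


Reflection across x-axis: (x, y) -> (x, -y)
(18, 18) -> (18, -18)

(18, -18)


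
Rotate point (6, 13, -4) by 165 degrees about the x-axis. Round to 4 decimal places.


x' = 6
y' = 13*cos(165) - -4*sin(165) = -11.5218
z' = 13*sin(165) + -4*cos(165) = 7.2284

(6, -11.5218, 7.2284)


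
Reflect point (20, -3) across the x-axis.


Reflection across x-axis: (x, y) -> (x, -y)
(20, -3) -> (20, 3)

(20, 3)


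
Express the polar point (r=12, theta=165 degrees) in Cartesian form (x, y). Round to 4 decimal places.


x = 12 * cos(165) = -11.5911
y = 12 * sin(165) = 3.1058

(-11.5911, 3.1058)


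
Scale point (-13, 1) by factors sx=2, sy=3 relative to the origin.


Scaling: (x*sx, y*sy) = (-13*2, 1*3) = (-26, 3)

(-26, 3)


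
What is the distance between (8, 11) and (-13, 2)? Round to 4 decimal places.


d = sqrt((-13-8)^2 + (2-11)^2) = 22.8473

22.8473


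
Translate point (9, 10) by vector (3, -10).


Translation: (x+dx, y+dy) = (9+3, 10+-10) = (12, 0)

(12, 0)


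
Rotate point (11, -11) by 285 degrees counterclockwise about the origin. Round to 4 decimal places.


x' = 11*cos(285) - -11*sin(285) = -7.7782
y' = 11*sin(285) + -11*cos(285) = -13.4722

(-7.7782, -13.4722)


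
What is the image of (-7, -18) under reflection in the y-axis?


Reflection across y-axis: (x, y) -> (-x, y)
(-7, -18) -> (7, -18)

(7, -18)


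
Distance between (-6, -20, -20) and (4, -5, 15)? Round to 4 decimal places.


d = sqrt((4--6)^2 + (-5--20)^2 + (15--20)^2) = 39.37

39.37
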